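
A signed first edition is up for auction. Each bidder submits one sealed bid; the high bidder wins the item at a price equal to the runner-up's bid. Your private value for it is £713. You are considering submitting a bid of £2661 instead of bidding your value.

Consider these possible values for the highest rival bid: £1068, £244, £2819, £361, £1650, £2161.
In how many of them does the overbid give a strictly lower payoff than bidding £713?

3

The deviation hurts exactly when the highest competing bid lies strictly between £713 and £2661 — overbidding then wins at a price above your value.
£1068: inside the interval → strictly worse (loss £355).
£244: below both → same outcome either way.
£2819: above both → same outcome either way.
£361: below both → same outcome either way.
£1650: inside the interval → strictly worse (loss £937).
£2161: inside the interval → strictly worse (loss £1448).
Count: 3.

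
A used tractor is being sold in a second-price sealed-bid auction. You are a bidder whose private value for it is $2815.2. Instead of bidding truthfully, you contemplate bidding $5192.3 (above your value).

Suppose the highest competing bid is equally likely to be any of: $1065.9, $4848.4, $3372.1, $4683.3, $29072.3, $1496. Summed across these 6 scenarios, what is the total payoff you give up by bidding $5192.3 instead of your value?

The deviation costs you only when the competing bid falls strictly between $2815.2 and $5192.3; elsewhere both bids give the same outcome.
$1065.9: outcomes coincide → loss $0.
$4848.4: truthful payoff $0, deviation payoff −$2033.2 → loss $2033.2.
$3372.1: truthful payoff $0, deviation payoff −$556.9 → loss $556.9.
$4683.3: truthful payoff $0, deviation payoff −$1868.1 → loss $1868.1.
$29072.3: outcomes coincide → loss $0.
$1496: outcomes coincide → loss $0.
Total loss = $2033.2 + $556.9 + $1868.1 = $4458.2.

$4458.2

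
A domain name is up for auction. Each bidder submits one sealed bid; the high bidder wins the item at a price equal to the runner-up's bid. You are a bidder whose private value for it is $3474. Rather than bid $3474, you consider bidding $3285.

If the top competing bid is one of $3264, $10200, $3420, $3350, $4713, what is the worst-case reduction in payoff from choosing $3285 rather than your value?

$124

$3264: same outcome either way → loss $0.
$10200: same outcome either way → loss $0.
$3420: truthful gives $54, deviation gives $0 → loss $54.
$3350: truthful gives $124, deviation gives $0 → loss $124.
$4713: same outcome either way → loss $0.
Maximum loss: $124.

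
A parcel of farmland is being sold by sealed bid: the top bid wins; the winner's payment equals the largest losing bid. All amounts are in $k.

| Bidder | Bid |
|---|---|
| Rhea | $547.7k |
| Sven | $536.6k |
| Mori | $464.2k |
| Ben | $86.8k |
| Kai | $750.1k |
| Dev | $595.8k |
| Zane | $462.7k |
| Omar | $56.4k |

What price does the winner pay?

Highest bid: Kai at $750.1k, so Kai wins.
Second-highest bid: Dev at $595.8k — that is the price the winner pays.

$595.8k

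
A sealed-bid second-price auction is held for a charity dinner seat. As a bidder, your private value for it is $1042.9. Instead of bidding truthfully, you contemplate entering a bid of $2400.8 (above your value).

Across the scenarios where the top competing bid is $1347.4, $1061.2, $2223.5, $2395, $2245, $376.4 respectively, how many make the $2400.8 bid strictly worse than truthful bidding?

The deviation hurts exactly when the highest competing bid lies strictly between $1042.9 and $2400.8 — overbidding then wins at a price above your value.
$1347.4: inside the interval → strictly worse (loss $304.5).
$1061.2: inside the interval → strictly worse (loss $18.3).
$2223.5: inside the interval → strictly worse (loss $1180.6).
$2395: inside the interval → strictly worse (loss $1352.1).
$2245: inside the interval → strictly worse (loss $1202.1).
$376.4: below both → same outcome either way.
Count: 5.

5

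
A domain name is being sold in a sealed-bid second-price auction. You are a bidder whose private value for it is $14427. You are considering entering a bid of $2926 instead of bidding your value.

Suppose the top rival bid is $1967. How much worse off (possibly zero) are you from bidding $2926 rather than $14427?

$0

Bidding your value $14427: you win (since $14427 > $1967) and pay $1967. Payoff $12460.
Bidding $2926: you win and pay $1967. Payoff $14427 − $1967 = $12460.
Difference = $12460 − $12460 = $0; both bids lead to the same outcome because the competing bid is below both your value and your alternative bid.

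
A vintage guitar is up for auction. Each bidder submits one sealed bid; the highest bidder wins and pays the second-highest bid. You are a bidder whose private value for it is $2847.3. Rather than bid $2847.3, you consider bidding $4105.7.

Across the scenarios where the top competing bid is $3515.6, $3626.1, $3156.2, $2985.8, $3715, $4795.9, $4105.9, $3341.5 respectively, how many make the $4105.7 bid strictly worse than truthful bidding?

6

The deviation hurts exactly when the highest competing bid lies strictly between $2847.3 and $4105.7 — overbidding then wins at a price above your value.
$3515.6: inside the interval → strictly worse (loss $668.3).
$3626.1: inside the interval → strictly worse (loss $778.8).
$3156.2: inside the interval → strictly worse (loss $308.9).
$2985.8: inside the interval → strictly worse (loss $138.5).
$3715: inside the interval → strictly worse (loss $867.7).
$4795.9: above both → same outcome either way.
$4105.9: above both → same outcome either way.
$3341.5: inside the interval → strictly worse (loss $494.2).
Count: 6.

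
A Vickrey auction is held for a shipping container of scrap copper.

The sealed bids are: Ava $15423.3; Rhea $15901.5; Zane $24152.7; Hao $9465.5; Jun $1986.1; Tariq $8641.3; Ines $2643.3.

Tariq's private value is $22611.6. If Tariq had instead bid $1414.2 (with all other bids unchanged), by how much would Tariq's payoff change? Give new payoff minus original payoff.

$0

The highest bid among the other bidders is $24152.7; Tariq's bid doesn't change that.
Original bid $8641.3: Tariq is not highest (top rival bid is $24152.7); payoff $0.
Alternative bid $1414.2: Tariq is not highest (top rival bid is $24152.7); payoff $0.
Change in payoff = $0 − ($0) = $0.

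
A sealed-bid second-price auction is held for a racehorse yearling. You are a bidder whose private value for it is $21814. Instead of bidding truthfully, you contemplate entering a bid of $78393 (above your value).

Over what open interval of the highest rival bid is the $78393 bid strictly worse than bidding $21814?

If the competing bid is below $21814, both bids win at the same price — no difference.
If it is above $78393, both bids lose — no difference.
If it lies strictly between $21814 and $78393, bidding your value loses (payoff 0) while bidding $78393 wins at a price above your value (payoff negative).
So the deviation strictly hurts on the open interval ($21814, $78393).

($21814, $78393)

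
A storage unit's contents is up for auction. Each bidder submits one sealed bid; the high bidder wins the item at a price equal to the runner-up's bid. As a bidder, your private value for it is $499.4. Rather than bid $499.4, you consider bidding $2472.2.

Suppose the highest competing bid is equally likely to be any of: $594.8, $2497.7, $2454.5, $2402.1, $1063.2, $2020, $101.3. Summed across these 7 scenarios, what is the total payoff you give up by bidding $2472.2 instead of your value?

$6037.6

The deviation costs you only when the competing bid falls strictly between $499.4 and $2472.2; elsewhere both bids give the same outcome.
$594.8: truthful payoff $0, deviation payoff −$95.4 → loss $95.4.
$2497.7: outcomes coincide → loss $0.
$2454.5: truthful payoff $0, deviation payoff −$1955.1 → loss $1955.1.
$2402.1: truthful payoff $0, deviation payoff −$1902.7 → loss $1902.7.
$1063.2: truthful payoff $0, deviation payoff −$563.8 → loss $563.8.
$2020: truthful payoff $0, deviation payoff −$1520.6 → loss $1520.6.
$101.3: outcomes coincide → loss $0.
Total loss = $95.4 + $1955.1 + $1902.7 + $563.8 + $1520.6 = $6037.6.
Because the price is fixed by the runner-up's bid, deviating from your value can only change a good outcome into a bad one — never the reverse.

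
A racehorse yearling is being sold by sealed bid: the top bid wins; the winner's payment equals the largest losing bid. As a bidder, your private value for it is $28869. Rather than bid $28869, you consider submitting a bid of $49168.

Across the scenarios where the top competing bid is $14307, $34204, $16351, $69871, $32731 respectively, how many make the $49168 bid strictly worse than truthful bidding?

2

The deviation hurts exactly when the highest competing bid lies strictly between $28869 and $49168 — overbidding then wins at a price above your value.
$14307: below both → same outcome either way.
$34204: inside the interval → strictly worse (loss $5335).
$16351: below both → same outcome either way.
$69871: above both → same outcome either way.
$32731: inside the interval → strictly worse (loss $3862).
Count: 2.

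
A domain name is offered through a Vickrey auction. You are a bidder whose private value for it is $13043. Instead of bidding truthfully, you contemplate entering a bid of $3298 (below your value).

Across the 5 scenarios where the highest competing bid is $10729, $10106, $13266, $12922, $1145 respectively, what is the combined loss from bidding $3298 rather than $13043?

$5372

The deviation costs you only when the competing bid falls strictly between $3298 and $13043; elsewhere both bids give the same outcome.
$10729: truthful payoff $2314, deviation payoff $0 → loss $2314.
$10106: truthful payoff $2937, deviation payoff $0 → loss $2937.
$13266: outcomes coincide → loss $0.
$12922: truthful payoff $121, deviation payoff $0 → loss $121.
$1145: outcomes coincide → loss $0.
Total loss = $2314 + $2937 + $121 = $5372.
In a second-price auction your bid sets only whether you win, not what you pay, so bidding your true value is weakly dominant.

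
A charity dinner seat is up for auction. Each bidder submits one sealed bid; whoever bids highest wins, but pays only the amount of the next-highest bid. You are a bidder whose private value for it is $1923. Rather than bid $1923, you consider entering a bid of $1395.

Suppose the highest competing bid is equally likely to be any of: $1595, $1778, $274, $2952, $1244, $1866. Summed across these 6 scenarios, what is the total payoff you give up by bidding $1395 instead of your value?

$530

The deviation costs you only when the competing bid falls strictly between $1395 and $1923; elsewhere both bids give the same outcome.
$1595: truthful payoff $328, deviation payoff $0 → loss $328.
$1778: truthful payoff $145, deviation payoff $0 → loss $145.
$274: outcomes coincide → loss $0.
$2952: outcomes coincide → loss $0.
$1244: outcomes coincide → loss $0.
$1866: truthful payoff $57, deviation payoff $0 → loss $57.
Total loss = $328 + $145 + $57 = $530.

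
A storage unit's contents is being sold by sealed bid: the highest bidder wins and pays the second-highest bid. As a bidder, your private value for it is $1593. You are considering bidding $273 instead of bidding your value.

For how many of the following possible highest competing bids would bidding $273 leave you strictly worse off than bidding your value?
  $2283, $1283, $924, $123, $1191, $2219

The deviation hurts exactly when the highest competing bid lies strictly between $273 and $1593 — underbidding then forfeits a profitable win.
$2283: above both → same outcome either way.
$1283: inside the interval → strictly worse (loss $310).
$924: inside the interval → strictly worse (loss $669).
$123: below both → same outcome either way.
$1191: inside the interval → strictly worse (loss $402).
$2219: above both → same outcome either way.
Count: 3.

3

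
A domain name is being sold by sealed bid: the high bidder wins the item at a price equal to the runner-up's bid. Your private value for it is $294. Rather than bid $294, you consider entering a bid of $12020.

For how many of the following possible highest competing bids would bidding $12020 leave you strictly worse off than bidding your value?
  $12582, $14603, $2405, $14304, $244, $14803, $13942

The deviation hurts exactly when the highest competing bid lies strictly between $294 and $12020 — overbidding then wins at a price above your value.
$12582: above both → same outcome either way.
$14603: above both → same outcome either way.
$2405: inside the interval → strictly worse (loss $2111).
$14304: above both → same outcome either way.
$244: below both → same outcome either way.
$14803: above both → same outcome either way.
$13942: above both → same outcome either way.
Count: 1.

1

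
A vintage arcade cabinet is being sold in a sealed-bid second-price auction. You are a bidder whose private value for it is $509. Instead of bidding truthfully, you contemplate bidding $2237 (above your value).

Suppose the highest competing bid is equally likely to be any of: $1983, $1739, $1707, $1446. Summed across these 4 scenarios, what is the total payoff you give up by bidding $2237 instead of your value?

The deviation costs you only when the competing bid falls strictly between $509 and $2237; elsewhere both bids give the same outcome.
$1983: truthful payoff $0, deviation payoff −$1474 → loss $1474.
$1739: truthful payoff $0, deviation payoff −$1230 → loss $1230.
$1707: truthful payoff $0, deviation payoff −$1198 → loss $1198.
$1446: truthful payoff $0, deviation payoff −$937 → loss $937.
Total loss = $1474 + $1230 + $1198 + $937 = $4839.
Because the price is fixed by the runner-up's bid, deviating from your value can only change a good outcome into a bad one — never the reverse.

$4839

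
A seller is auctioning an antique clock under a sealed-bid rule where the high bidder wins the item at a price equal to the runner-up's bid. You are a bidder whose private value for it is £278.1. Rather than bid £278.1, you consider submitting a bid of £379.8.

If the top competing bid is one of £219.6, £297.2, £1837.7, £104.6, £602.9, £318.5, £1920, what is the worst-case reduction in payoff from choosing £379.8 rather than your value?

£40.4

£219.6: same outcome either way → loss £0.
£297.2: truthful gives £0, deviation gives −£19.1 → loss £19.1.
£1837.7: same outcome either way → loss £0.
£104.6: same outcome either way → loss £0.
£602.9: same outcome either way → loss £0.
£318.5: truthful gives £0, deviation gives −£40.4 → loss £40.4.
£1920: same outcome either way → loss £0.
Maximum loss: £40.4.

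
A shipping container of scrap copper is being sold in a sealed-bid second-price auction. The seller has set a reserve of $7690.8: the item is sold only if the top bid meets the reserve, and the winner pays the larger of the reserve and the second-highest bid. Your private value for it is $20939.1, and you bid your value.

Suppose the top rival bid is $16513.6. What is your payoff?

$4425.5

Your bid $20939.1 is the highest and exceeds the reserve.
Price = max(second-highest bid, reserve) = max($16513.6, $7690.8) = $16513.6.
Payoff = $20939.1 − $16513.6 = $4425.5.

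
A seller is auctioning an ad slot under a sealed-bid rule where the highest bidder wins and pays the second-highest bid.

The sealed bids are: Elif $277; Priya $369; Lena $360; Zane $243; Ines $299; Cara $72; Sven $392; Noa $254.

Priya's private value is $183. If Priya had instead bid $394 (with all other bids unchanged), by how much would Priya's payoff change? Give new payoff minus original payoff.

The highest bid among the other bidders is $392; Priya's bid doesn't change that.
Original bid $369: Priya is not highest (top rival bid is $392); payoff $0.
Alternative bid $394: Priya is highest, pays the top rival bid $392; payoff $183 − $392 = −$209.
Change in payoff = −$209 − ($0) = −$209.

−$209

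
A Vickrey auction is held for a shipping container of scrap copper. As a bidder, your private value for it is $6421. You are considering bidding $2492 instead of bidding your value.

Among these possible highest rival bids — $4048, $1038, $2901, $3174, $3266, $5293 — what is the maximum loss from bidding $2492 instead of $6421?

$4048: truthful gives $2373, deviation gives $0 → loss $2373.
$1038: same outcome either way → loss $0.
$2901: truthful gives $3520, deviation gives $0 → loss $3520.
$3174: truthful gives $3247, deviation gives $0 → loss $3247.
$3266: truthful gives $3155, deviation gives $0 → loss $3155.
$5293: truthful gives $1128, deviation gives $0 → loss $1128.
Maximum loss: $3520.

$3520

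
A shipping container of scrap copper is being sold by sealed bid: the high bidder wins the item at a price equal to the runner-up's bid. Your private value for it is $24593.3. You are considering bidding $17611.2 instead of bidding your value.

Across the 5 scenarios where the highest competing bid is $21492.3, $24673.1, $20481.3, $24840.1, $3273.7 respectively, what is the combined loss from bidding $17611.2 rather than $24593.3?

$7213

The deviation costs you only when the competing bid falls strictly between $17611.2 and $24593.3; elsewhere both bids give the same outcome.
$21492.3: truthful payoff $3101, deviation payoff $0 → loss $3101.
$24673.1: outcomes coincide → loss $0.
$20481.3: truthful payoff $4112, deviation payoff $0 → loss $4112.
$24840.1: outcomes coincide → loss $0.
$3273.7: outcomes coincide → loss $0.
Total loss = $3101 + $4112 = $7213.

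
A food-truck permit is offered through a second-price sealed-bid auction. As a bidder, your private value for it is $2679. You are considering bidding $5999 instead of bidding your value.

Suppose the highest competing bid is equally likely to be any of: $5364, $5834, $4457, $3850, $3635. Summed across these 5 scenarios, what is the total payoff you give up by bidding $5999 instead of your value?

$9745

The deviation costs you only when the competing bid falls strictly between $2679 and $5999; elsewhere both bids give the same outcome.
$5364: truthful payoff $0, deviation payoff −$2685 → loss $2685.
$5834: truthful payoff $0, deviation payoff −$3155 → loss $3155.
$4457: truthful payoff $0, deviation payoff −$1778 → loss $1778.
$3850: truthful payoff $0, deviation payoff −$1171 → loss $1171.
$3635: truthful payoff $0, deviation payoff −$956 → loss $956.
Total loss = $2685 + $3155 + $1778 + $1171 + $956 = $9745.
Because the price is fixed by the runner-up's bid, deviating from your value can only change a good outcome into a bad one — never the reverse.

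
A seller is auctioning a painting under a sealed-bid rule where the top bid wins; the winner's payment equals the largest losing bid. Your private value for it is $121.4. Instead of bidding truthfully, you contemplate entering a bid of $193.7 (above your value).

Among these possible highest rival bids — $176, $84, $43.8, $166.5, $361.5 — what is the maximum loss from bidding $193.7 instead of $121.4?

$54.6

$176: truthful gives $0, deviation gives −$54.6 → loss $54.6.
$84: same outcome either way → loss $0.
$43.8: same outcome either way → loss $0.
$166.5: truthful gives $0, deviation gives −$45.1 → loss $45.1.
$361.5: same outcome either way → loss $0.
Maximum loss: $54.6.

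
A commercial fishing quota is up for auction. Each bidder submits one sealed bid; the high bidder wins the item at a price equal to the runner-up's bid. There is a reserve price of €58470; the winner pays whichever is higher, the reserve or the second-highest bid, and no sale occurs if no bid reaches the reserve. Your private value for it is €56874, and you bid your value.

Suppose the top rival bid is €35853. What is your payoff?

€0

Your bid €56874 is the highest bid but falls below the reserve €58470, so the item goes unsold. Payoff €0.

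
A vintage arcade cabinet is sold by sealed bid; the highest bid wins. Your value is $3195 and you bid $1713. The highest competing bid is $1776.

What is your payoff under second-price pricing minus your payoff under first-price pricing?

$0

Your bid $1713 is below $1776, so you lose under either rule.
Payoff is $0 in both cases; difference = $0.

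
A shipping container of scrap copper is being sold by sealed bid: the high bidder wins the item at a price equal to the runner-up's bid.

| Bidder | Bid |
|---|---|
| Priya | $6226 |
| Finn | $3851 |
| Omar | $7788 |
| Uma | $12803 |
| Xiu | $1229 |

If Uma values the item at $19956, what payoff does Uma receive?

$12168

Highest bid: Uma at $12803, so Uma wins.
Second-highest bid: Omar at $7788 — that is the price the winner pays.
Uma's payoff = value − price = $19956 − $7788 = $12168.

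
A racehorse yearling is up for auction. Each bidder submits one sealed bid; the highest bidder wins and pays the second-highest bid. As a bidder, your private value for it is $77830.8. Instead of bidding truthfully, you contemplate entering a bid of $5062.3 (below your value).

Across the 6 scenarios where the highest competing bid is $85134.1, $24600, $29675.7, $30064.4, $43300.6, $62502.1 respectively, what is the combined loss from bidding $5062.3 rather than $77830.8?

$199011.2

The deviation costs you only when the competing bid falls strictly between $5062.3 and $77830.8; elsewhere both bids give the same outcome.
$85134.1: outcomes coincide → loss $0.
$24600: truthful payoff $53230.8, deviation payoff $0 → loss $53230.8.
$29675.7: truthful payoff $48155.1, deviation payoff $0 → loss $48155.1.
$30064.4: truthful payoff $47766.4, deviation payoff $0 → loss $47766.4.
$43300.6: truthful payoff $34530.2, deviation payoff $0 → loss $34530.2.
$62502.1: truthful payoff $15328.7, deviation payoff $0 → loss $15328.7.
Total loss = $53230.8 + $48155.1 + $47766.4 + $34530.2 + $15328.7 = $199011.2.
In a second-price auction your bid sets only whether you win, not what you pay, so bidding your true value is weakly dominant.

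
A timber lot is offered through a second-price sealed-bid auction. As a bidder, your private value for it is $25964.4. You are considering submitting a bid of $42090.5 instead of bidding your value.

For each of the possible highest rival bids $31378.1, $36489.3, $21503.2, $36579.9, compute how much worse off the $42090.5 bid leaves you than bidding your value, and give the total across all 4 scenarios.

$26554.1

The deviation costs you only when the competing bid falls strictly between $25964.4 and $42090.5; elsewhere both bids give the same outcome.
$31378.1: truthful payoff $0, deviation payoff −$5413.7 → loss $5413.7.
$36489.3: truthful payoff $0, deviation payoff −$10524.9 → loss $10524.9.
$21503.2: outcomes coincide → loss $0.
$36579.9: truthful payoff $0, deviation payoff −$10615.5 → loss $10615.5.
Total loss = $5413.7 + $10524.9 + $10615.5 = $26554.1.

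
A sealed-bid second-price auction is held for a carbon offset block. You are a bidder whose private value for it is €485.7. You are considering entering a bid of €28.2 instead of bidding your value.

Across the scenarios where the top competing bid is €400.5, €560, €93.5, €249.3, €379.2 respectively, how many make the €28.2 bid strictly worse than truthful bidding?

4

The deviation hurts exactly when the highest competing bid lies strictly between €28.2 and €485.7 — underbidding then forfeits a profitable win.
€400.5: inside the interval → strictly worse (loss €85.2).
€560: above both → same outcome either way.
€93.5: inside the interval → strictly worse (loss €392.2).
€249.3: inside the interval → strictly worse (loss €236.4).
€379.2: inside the interval → strictly worse (loss €106.5).
Count: 4.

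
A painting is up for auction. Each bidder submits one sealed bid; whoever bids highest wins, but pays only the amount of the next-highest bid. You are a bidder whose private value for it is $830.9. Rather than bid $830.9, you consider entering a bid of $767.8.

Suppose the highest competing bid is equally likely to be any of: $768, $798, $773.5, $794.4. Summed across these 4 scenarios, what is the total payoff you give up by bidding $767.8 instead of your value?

The deviation costs you only when the competing bid falls strictly between $767.8 and $830.9; elsewhere both bids give the same outcome.
$768: truthful payoff $62.9, deviation payoff $0 → loss $62.9.
$798: truthful payoff $32.9, deviation payoff $0 → loss $32.9.
$773.5: truthful payoff $57.4, deviation payoff $0 → loss $57.4.
$794.4: truthful payoff $36.5, deviation payoff $0 → loss $36.5.
Total loss = $62.9 + $32.9 + $57.4 + $36.5 = $189.7.

$189.7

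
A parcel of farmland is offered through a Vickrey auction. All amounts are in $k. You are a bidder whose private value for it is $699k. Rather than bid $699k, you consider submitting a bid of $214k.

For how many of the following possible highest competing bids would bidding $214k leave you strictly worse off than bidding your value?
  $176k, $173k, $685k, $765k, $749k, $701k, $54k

The deviation hurts exactly when the highest competing bid lies strictly between $214k and $699k — underbidding then forfeits a profitable win.
$176k: below both → same outcome either way.
$173k: below both → same outcome either way.
$685k: inside the interval → strictly worse (loss $14k).
$765k: above both → same outcome either way.
$749k: above both → same outcome either way.
$701k: above both → same outcome either way.
$54k: below both → same outcome either way.
Count: 1.

1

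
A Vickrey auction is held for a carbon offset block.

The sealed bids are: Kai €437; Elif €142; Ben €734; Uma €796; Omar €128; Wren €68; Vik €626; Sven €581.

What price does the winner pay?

€734

Highest bid: Uma at €796, so Uma wins.
Second-highest bid: Ben at €734 — that is the price the winner pays.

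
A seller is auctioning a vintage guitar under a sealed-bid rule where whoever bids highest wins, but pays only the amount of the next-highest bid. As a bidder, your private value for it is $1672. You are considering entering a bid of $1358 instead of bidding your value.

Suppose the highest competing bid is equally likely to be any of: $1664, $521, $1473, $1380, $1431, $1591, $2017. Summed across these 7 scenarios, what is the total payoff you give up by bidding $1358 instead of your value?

$821

The deviation costs you only when the competing bid falls strictly between $1358 and $1672; elsewhere both bids give the same outcome.
$1664: truthful payoff $8, deviation payoff $0 → loss $8.
$521: outcomes coincide → loss $0.
$1473: truthful payoff $199, deviation payoff $0 → loss $199.
$1380: truthful payoff $292, deviation payoff $0 → loss $292.
$1431: truthful payoff $241, deviation payoff $0 → loss $241.
$1591: truthful payoff $81, deviation payoff $0 → loss $81.
$2017: outcomes coincide → loss $0.
Total loss = $8 + $199 + $292 + $241 + $81 = $821.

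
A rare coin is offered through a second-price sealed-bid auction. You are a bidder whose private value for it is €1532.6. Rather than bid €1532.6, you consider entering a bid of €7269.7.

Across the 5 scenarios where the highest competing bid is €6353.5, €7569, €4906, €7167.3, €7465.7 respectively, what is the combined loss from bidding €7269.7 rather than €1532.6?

The deviation costs you only when the competing bid falls strictly between €1532.6 and €7269.7; elsewhere both bids give the same outcome.
€6353.5: truthful payoff €0, deviation payoff −€4820.9 → loss €4820.9.
€7569: outcomes coincide → loss €0.
€4906: truthful payoff €0, deviation payoff −€3373.4 → loss €3373.4.
€7167.3: truthful payoff €0, deviation payoff −€5634.7 → loss €5634.7.
€7465.7: outcomes coincide → loss €0.
Total loss = €4820.9 + €3373.4 + €5634.7 = €13829.

€13829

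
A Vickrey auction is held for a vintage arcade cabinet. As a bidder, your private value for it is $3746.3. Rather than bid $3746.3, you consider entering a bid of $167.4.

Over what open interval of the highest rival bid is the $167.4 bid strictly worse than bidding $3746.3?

If the competing bid is below $167.4, both bids win at the same price — no difference.
If it is above $3746.3, both bids lose — no difference.
If it lies strictly between $167.4 and $3746.3, bidding your value wins at a price below your value (positive payoff) while bidding $167.4 loses (payoff 0).
So the deviation strictly hurts on the open interval ($167.4, $3746.3).

($167.4, $3746.3)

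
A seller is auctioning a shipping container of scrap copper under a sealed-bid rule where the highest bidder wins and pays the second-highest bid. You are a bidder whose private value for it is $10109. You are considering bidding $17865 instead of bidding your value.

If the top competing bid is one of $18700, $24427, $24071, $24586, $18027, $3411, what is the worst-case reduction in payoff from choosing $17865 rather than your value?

$18700: same outcome either way → loss $0.
$24427: same outcome either way → loss $0.
$24071: same outcome either way → loss $0.
$24586: same outcome either way → loss $0.
$18027: same outcome either way → loss $0.
$3411: same outcome either way → loss $0.
Maximum loss: $0.

$0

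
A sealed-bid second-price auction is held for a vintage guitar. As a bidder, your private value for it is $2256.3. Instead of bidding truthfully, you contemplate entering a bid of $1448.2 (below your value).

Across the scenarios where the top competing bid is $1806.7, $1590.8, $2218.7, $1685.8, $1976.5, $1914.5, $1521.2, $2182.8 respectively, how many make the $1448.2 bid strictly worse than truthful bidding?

8

The deviation hurts exactly when the highest competing bid lies strictly between $1448.2 and $2256.3 — underbidding then forfeits a profitable win.
$1806.7: inside the interval → strictly worse (loss $449.6).
$1590.8: inside the interval → strictly worse (loss $665.5).
$2218.7: inside the interval → strictly worse (loss $37.6).
$1685.8: inside the interval → strictly worse (loss $570.5).
$1976.5: inside the interval → strictly worse (loss $279.8).
$1914.5: inside the interval → strictly worse (loss $341.8).
$1521.2: inside the interval → strictly worse (loss $735.1).
$2182.8: inside the interval → strictly worse (loss $73.5).
Count: 8.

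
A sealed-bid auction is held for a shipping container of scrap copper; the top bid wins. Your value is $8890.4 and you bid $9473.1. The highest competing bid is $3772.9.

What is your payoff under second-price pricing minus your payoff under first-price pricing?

$5700.2

You have the highest bid, so you win under either rule.
Second-price: pay $3772.9 → payoff $5117.5.
First-price: pay your own bid $9473.1 → payoff −$582.7.
Difference = $5117.5 − (−$582.7) = $5700.2.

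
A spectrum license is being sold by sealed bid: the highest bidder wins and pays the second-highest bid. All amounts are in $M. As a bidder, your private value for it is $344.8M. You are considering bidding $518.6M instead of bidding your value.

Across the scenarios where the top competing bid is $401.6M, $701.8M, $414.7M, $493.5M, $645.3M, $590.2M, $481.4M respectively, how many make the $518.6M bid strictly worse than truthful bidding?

4

The deviation hurts exactly when the highest competing bid lies strictly between $344.8M and $518.6M — overbidding then wins at a price above your value.
$401.6M: inside the interval → strictly worse (loss $56.8M).
$701.8M: above both → same outcome either way.
$414.7M: inside the interval → strictly worse (loss $69.9M).
$493.5M: inside the interval → strictly worse (loss $148.7M).
$645.3M: above both → same outcome either way.
$590.2M: above both → same outcome either way.
$481.4M: inside the interval → strictly worse (loss $136.6M).
Count: 4.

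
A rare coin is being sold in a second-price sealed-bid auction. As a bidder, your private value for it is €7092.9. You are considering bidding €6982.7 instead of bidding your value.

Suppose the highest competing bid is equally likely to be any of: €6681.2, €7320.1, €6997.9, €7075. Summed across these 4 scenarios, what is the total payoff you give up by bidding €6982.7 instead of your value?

€112.9

The deviation costs you only when the competing bid falls strictly between €6982.7 and €7092.9; elsewhere both bids give the same outcome.
€6681.2: outcomes coincide → loss €0.
€7320.1: outcomes coincide → loss €0.
€6997.9: truthful payoff €95, deviation payoff €0 → loss €95.
€7075: truthful payoff €17.9, deviation payoff €0 → loss €17.9.
Total loss = €95 + €17.9 = €112.9.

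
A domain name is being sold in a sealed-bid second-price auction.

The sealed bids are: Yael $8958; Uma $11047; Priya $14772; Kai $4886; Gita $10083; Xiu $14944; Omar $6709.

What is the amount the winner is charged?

Highest bid: Xiu at $14944, so Xiu wins.
Second-highest bid: Priya at $14772 — that is the price the winner pays.

$14772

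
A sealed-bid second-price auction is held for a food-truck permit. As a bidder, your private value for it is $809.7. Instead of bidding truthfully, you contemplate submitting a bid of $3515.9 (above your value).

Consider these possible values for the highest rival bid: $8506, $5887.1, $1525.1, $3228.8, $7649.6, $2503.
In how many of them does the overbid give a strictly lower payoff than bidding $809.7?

The deviation hurts exactly when the highest competing bid lies strictly between $809.7 and $3515.9 — overbidding then wins at a price above your value.
$8506: above both → same outcome either way.
$5887.1: above both → same outcome either way.
$1525.1: inside the interval → strictly worse (loss $715.4).
$3228.8: inside the interval → strictly worse (loss $2419.1).
$7649.6: above both → same outcome either way.
$2503: inside the interval → strictly worse (loss $1693.3).
Count: 3.

3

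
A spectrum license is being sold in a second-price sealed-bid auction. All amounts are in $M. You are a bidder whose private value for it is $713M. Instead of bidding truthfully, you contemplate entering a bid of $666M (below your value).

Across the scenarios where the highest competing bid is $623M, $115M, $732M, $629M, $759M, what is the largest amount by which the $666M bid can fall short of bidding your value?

$0M

$623M: same outcome either way → loss $0M.
$115M: same outcome either way → loss $0M.
$732M: same outcome either way → loss $0M.
$629M: same outcome either way → loss $0M.
$759M: same outcome either way → loss $0M.
Maximum loss: $0M.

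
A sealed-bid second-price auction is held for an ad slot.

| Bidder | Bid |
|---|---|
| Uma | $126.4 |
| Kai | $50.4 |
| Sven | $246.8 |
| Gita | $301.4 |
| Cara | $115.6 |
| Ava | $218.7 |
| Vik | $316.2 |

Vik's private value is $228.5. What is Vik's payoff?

Highest bid: Vik at $316.2, so Vik wins.
Second-highest bid: Gita at $301.4 — that is the price the winner pays.
Vik's payoff = value − price = $228.5 − $301.4 = −$72.9.

−$72.9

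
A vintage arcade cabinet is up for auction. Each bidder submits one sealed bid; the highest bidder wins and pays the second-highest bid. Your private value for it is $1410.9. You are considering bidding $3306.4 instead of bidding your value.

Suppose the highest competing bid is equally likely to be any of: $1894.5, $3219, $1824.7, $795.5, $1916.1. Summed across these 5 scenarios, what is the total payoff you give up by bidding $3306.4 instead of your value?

$3210.7

The deviation costs you only when the competing bid falls strictly between $1410.9 and $3306.4; elsewhere both bids give the same outcome.
$1894.5: truthful payoff $0, deviation payoff −$483.6 → loss $483.6.
$3219: truthful payoff $0, deviation payoff −$1808.1 → loss $1808.1.
$1824.7: truthful payoff $0, deviation payoff −$413.8 → loss $413.8.
$795.5: outcomes coincide → loss $0.
$1916.1: truthful payoff $0, deviation payoff −$505.2 → loss $505.2.
Total loss = $483.6 + $1808.1 + $413.8 + $505.2 = $3210.7.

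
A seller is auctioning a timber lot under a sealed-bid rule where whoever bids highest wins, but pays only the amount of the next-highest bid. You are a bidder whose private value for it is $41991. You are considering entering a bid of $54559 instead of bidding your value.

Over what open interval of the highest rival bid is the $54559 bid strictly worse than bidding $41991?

($41991, $54559)

If the competing bid is below $41991, both bids win at the same price — no difference.
If it is above $54559, both bids lose — no difference.
If it lies strictly between $41991 and $54559, bidding your value loses (payoff 0) while bidding $54559 wins at a price above your value (payoff negative).
So the deviation strictly hurts on the open interval ($41991, $54559).
Because the price is fixed by the runner-up's bid, deviating from your value can only change a good outcome into a bad one — never the reverse.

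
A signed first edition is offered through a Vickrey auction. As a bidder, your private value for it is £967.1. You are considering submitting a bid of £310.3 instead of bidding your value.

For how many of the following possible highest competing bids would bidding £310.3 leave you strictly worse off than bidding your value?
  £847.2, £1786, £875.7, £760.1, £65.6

The deviation hurts exactly when the highest competing bid lies strictly between £310.3 and £967.1 — underbidding then forfeits a profitable win.
£847.2: inside the interval → strictly worse (loss £119.9).
£1786: above both → same outcome either way.
£875.7: inside the interval → strictly worse (loss £91.4).
£760.1: inside the interval → strictly worse (loss £207).
£65.6: below both → same outcome either way.
Count: 3.

3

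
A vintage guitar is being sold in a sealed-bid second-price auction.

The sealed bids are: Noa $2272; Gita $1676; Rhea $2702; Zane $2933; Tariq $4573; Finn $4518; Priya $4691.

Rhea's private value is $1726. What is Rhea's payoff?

$0

Highest bid: Priya at $4691, so Priya wins.
Second-highest bid: Tariq at $4573 — that is the price the winner pays.
Rhea did not win, so Rhea pays nothing and receives nothing: payoff $0.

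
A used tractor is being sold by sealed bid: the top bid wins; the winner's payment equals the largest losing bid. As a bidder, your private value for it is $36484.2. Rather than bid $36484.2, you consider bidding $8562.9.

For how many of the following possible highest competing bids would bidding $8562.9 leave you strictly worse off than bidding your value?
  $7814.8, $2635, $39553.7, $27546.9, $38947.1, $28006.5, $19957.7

The deviation hurts exactly when the highest competing bid lies strictly between $8562.9 and $36484.2 — underbidding then forfeits a profitable win.
$7814.8: below both → same outcome either way.
$2635: below both → same outcome either way.
$39553.7: above both → same outcome either way.
$27546.9: inside the interval → strictly worse (loss $8937.3).
$38947.1: above both → same outcome either way.
$28006.5: inside the interval → strictly worse (loss $8477.7).
$19957.7: inside the interval → strictly worse (loss $16526.5).
Count: 3.

3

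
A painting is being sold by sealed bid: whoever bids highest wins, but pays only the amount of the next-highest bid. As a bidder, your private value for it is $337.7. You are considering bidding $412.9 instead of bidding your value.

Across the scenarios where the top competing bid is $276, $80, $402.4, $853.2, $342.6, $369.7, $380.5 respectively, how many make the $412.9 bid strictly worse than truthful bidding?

The deviation hurts exactly when the highest competing bid lies strictly between $337.7 and $412.9 — overbidding then wins at a price above your value.
$276: below both → same outcome either way.
$80: below both → same outcome either way.
$402.4: inside the interval → strictly worse (loss $64.7).
$853.2: above both → same outcome either way.
$342.6: inside the interval → strictly worse (loss $4.9).
$369.7: inside the interval → strictly worse (loss $32).
$380.5: inside the interval → strictly worse (loss $42.8).
Count: 4.

4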